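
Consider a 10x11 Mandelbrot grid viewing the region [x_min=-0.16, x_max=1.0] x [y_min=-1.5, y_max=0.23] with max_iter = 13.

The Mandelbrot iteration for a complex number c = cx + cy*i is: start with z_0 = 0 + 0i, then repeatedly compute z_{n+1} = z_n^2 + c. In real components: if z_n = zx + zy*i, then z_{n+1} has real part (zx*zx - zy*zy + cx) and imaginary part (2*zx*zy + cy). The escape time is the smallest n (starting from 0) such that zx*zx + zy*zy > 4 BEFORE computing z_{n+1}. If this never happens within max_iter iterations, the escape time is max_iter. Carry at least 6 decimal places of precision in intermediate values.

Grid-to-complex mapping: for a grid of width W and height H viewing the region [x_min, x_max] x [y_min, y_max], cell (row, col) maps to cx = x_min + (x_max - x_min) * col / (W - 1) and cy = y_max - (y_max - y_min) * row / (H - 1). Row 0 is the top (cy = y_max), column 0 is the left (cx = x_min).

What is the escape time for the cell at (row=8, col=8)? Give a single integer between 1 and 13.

z_0 = 0 + 0i, c = 0.8711 + -1.1540i
Iter 1: z = 0.8711 + -1.1540i, |z|^2 = 2.0906
Iter 2: z = 0.2982 + -3.1645i, |z|^2 = 10.1032
Escaped at iteration 2

Answer: 2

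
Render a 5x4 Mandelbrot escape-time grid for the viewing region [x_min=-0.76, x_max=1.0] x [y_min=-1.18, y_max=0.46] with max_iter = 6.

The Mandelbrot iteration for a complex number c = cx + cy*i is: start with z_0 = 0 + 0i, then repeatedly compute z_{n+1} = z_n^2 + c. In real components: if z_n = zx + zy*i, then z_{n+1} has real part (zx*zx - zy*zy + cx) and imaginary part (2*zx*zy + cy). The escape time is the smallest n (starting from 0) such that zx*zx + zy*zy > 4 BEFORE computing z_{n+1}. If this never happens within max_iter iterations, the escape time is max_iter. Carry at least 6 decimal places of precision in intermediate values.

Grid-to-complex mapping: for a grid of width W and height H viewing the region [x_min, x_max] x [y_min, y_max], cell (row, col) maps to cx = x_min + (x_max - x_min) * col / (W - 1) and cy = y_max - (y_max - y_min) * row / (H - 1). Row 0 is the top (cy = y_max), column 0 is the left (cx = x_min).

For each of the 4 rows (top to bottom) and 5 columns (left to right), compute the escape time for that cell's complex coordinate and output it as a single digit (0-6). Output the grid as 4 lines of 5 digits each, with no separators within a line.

(row=0, col=0): c = -0.7600 + 0.4600i → escape time 6
(row=0, col=1): c = -0.3200 + 0.4600i → escape time 6
(row=0, col=2): c = 0.1200 + 0.4600i → escape time 6
(row=0, col=3): c = 0.5600 + 0.4600i → escape time 4
(row=0, col=4): c = 1.0000 + 0.4600i → escape time 2
(row=1, col=0): c = -0.7600 + -0.0867i → escape time 6
(row=1, col=1): c = -0.3200 + -0.0867i → escape time 6
(row=1, col=2): c = 0.1200 + -0.0867i → escape time 6
(row=1, col=3): c = 0.5600 + -0.0867i → escape time 4
(row=1, col=4): c = 1.0000 + -0.0867i → escape time 2
(row=2, col=0): c = -0.7600 + -0.6333i → escape time 5
(row=2, col=1): c = -0.3200 + -0.6333i → escape time 6
(row=2, col=2): c = 0.1200 + -0.6333i → escape time 6
(row=2, col=3): c = 0.5600 + -0.6333i → escape time 3
(row=2, col=4): c = 1.0000 + -0.6333i → escape time 2
(row=3, col=0): c = -0.7600 + -1.1800i → escape time 3
(row=3, col=1): c = -0.3200 + -1.1800i → escape time 3
(row=3, col=2): c = 0.1200 + -1.1800i → escape time 3
(row=3, col=3): c = 0.5600 + -1.1800i → escape time 2
(row=3, col=4): c = 1.0000 + -1.1800i → escape time 2

Answer: 66642
66642
56632
33322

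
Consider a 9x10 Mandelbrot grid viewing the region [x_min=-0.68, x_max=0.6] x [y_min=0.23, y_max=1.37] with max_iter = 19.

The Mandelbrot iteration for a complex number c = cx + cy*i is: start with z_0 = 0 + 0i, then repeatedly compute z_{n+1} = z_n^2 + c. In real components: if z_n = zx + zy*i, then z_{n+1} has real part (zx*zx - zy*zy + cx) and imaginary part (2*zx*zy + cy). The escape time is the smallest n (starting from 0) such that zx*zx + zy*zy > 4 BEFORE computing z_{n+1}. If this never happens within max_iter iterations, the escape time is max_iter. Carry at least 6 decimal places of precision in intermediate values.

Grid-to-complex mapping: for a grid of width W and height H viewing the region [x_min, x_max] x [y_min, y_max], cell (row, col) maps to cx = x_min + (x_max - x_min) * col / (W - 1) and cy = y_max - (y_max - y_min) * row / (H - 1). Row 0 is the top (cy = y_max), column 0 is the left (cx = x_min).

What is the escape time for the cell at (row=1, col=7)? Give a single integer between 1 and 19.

z_0 = 0 + 0i, c = 0.4400 + 1.2433i
Iter 1: z = 0.4400 + 1.2433i, |z|^2 = 1.7395
Iter 2: z = -0.9123 + 2.3375i, |z|^2 = 6.2960
Escaped at iteration 2

Answer: 2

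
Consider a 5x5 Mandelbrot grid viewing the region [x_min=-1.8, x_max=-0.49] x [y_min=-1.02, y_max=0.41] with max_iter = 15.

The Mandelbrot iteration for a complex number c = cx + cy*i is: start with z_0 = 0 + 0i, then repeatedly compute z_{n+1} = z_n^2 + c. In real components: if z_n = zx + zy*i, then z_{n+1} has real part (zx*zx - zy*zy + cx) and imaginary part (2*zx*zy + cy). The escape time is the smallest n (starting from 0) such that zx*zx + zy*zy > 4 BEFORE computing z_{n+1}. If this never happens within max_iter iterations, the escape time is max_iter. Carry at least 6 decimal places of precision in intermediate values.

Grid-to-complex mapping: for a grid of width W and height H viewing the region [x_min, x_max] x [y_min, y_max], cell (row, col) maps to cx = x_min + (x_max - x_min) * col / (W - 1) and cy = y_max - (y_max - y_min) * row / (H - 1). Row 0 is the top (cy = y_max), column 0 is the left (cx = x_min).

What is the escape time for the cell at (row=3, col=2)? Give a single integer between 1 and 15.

z_0 = 0 + 0i, c = -1.1450 + -0.6625i
Iter 1: z = -1.1450 + -0.6625i, |z|^2 = 1.7499
Iter 2: z = -0.2729 + 0.8546i, |z|^2 = 0.8048
Iter 3: z = -1.8009 + -1.1289i, |z|^2 = 4.5178
Escaped at iteration 3

Answer: 3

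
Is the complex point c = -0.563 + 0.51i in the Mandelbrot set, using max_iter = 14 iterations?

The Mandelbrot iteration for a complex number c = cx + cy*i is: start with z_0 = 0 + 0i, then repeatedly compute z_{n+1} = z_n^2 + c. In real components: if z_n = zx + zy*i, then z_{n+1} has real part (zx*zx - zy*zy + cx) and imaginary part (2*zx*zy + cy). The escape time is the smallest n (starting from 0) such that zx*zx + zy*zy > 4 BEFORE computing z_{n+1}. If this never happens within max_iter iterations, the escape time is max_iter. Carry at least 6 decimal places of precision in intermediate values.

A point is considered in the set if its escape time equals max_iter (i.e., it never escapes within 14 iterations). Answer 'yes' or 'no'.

Answer: yes

Derivation:
z_0 = 0 + 0i, c = -0.5630 + 0.5100i
Iter 1: z = -0.5630 + 0.5100i, |z|^2 = 0.5771
Iter 2: z = -0.5061 + -0.0643i, |z|^2 = 0.2603
Iter 3: z = -0.3110 + 0.5750i, |z|^2 = 0.4274
Iter 4: z = -0.7970 + 0.1524i, |z|^2 = 0.6584
Iter 5: z = 0.0490 + 0.2671i, |z|^2 = 0.0738
Iter 6: z = -0.6320 + 0.5362i, |z|^2 = 0.6868
Iter 7: z = -0.4511 + -0.1677i, |z|^2 = 0.2316
Iter 8: z = -0.3876 + 0.6613i, |z|^2 = 0.5875
Iter 9: z = -0.8500 + -0.0027i, |z|^2 = 0.7225
Iter 10: z = 0.1595 + 0.5145i, |z|^2 = 0.2902
Iter 11: z = -0.8023 + 0.6742i, |z|^2 = 1.0981
Iter 12: z = -0.3738 + -0.5717i, |z|^2 = 0.4666
Iter 13: z = -0.7501 + 0.9375i, |z|^2 = 1.4415
Did not escape in 14 iterations → in set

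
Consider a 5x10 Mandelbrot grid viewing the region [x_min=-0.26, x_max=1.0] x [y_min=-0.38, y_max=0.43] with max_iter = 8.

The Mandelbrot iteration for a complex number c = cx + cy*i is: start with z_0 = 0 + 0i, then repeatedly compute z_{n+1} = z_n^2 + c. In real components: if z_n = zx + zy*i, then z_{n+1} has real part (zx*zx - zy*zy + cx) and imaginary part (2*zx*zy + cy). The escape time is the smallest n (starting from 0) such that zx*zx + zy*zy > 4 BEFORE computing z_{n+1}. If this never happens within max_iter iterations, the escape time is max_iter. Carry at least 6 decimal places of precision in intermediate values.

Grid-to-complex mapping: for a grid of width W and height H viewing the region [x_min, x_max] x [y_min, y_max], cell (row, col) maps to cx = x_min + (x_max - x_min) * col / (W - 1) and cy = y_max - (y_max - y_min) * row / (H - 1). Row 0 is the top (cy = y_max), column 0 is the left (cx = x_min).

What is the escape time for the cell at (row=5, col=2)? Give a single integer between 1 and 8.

z_0 = 0 + 0i, c = 0.3700 + -0.0200i
Iter 1: z = 0.3700 + -0.0200i, |z|^2 = 0.1373
Iter 2: z = 0.5065 + -0.0348i, |z|^2 = 0.2578
Iter 3: z = 0.6253 + -0.0553i, |z|^2 = 0.3941
Iter 4: z = 0.7580 + -0.0891i, |z|^2 = 0.5825
Iter 5: z = 0.9366 + -0.1551i, |z|^2 = 0.9013
Iter 6: z = 1.2232 + -0.3105i, |z|^2 = 1.5926
Iter 7: z = 1.7698 + -0.7796i, |z|^2 = 3.7398

Answer: 8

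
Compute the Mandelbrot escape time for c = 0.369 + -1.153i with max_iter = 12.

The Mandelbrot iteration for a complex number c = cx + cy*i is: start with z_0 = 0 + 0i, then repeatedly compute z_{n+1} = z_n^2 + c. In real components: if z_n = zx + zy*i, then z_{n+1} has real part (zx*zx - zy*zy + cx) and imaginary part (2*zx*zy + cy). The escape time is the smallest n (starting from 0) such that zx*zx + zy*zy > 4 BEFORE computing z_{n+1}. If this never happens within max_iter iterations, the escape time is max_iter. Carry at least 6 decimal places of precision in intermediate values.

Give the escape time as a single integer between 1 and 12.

z_0 = 0 + 0i, c = 0.3690 + -1.1530i
Iter 1: z = 0.3690 + -1.1530i, |z|^2 = 1.4656
Iter 2: z = -0.8242 + -2.0039i, |z|^2 = 4.6951
Escaped at iteration 2

Answer: 2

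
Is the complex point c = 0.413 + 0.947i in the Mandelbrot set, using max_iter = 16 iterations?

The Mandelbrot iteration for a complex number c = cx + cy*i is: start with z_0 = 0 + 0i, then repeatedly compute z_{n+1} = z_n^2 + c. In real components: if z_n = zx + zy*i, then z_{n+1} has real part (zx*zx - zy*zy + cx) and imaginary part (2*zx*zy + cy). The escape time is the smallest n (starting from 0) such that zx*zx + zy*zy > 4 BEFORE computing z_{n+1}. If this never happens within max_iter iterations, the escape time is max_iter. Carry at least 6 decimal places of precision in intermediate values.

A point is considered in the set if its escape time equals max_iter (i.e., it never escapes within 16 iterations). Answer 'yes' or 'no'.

z_0 = 0 + 0i, c = 0.4130 + 0.9470i
Iter 1: z = 0.4130 + 0.9470i, |z|^2 = 1.0674
Iter 2: z = -0.3132 + 1.7292i, |z|^2 = 3.0883
Iter 3: z = -2.4791 + -0.1363i, |z|^2 = 6.1645
Escaped at iteration 3

Answer: no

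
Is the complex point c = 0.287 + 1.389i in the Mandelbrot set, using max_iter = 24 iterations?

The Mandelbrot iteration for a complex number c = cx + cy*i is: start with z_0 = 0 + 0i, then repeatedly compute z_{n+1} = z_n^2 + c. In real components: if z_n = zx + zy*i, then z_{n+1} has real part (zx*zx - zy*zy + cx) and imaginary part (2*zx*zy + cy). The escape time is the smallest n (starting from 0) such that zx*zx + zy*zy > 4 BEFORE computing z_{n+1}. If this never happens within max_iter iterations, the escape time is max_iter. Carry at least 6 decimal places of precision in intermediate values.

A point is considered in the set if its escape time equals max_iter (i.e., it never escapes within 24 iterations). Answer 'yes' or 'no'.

z_0 = 0 + 0i, c = 0.2870 + 1.3890i
Iter 1: z = 0.2870 + 1.3890i, |z|^2 = 2.0117
Iter 2: z = -1.5600 + 2.1863i, |z|^2 = 7.2133
Escaped at iteration 2

Answer: no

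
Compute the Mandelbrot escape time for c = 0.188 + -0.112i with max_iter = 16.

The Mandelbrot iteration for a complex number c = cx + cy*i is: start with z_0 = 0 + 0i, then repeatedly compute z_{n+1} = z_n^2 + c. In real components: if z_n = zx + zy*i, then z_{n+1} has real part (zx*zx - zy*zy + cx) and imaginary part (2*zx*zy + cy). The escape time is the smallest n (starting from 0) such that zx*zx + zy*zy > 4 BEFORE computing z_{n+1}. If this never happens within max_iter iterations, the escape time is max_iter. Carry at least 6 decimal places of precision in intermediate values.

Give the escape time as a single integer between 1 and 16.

Answer: 16

Derivation:
z_0 = 0 + 0i, c = 0.1880 + -0.1120i
Iter 1: z = 0.1880 + -0.1120i, |z|^2 = 0.0479
Iter 2: z = 0.2108 + -0.1541i, |z|^2 = 0.0682
Iter 3: z = 0.2087 + -0.1770i, |z|^2 = 0.0749
Iter 4: z = 0.2002 + -0.1859i, |z|^2 = 0.0746
Iter 5: z = 0.1935 + -0.1864i, |z|^2 = 0.0722
Iter 6: z = 0.1907 + -0.1842i, |z|^2 = 0.0703
Iter 7: z = 0.1905 + -0.1822i, |z|^2 = 0.0695
Iter 8: z = 0.1911 + -0.1814i, |z|^2 = 0.0694
Iter 9: z = 0.1916 + -0.1813i, |z|^2 = 0.0696
Iter 10: z = 0.1918 + -0.1815i, |z|^2 = 0.0697
Iter 11: z = 0.1919 + -0.1816i, |z|^2 = 0.0698
Iter 12: z = 0.1918 + -0.1817i, |z|^2 = 0.0698
Iter 13: z = 0.1918 + -0.1817i, |z|^2 = 0.0698
Iter 14: z = 0.1918 + -0.1817i, |z|^2 = 0.0698
Iter 15: z = 0.1918 + -0.1817i, |z|^2 = 0.0698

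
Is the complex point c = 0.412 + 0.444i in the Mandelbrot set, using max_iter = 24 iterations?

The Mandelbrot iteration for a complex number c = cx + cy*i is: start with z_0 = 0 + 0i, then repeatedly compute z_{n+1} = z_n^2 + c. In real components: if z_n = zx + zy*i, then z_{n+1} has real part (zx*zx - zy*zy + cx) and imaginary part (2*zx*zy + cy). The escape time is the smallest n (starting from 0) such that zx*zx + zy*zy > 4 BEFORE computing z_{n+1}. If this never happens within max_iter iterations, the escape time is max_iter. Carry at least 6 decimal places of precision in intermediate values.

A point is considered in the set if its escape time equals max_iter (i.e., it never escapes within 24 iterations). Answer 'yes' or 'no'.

z_0 = 0 + 0i, c = 0.4120 + 0.4440i
Iter 1: z = 0.4120 + 0.4440i, |z|^2 = 0.3669
Iter 2: z = 0.3846 + 0.8099i, |z|^2 = 0.8038
Iter 3: z = -0.0959 + 1.0670i, |z|^2 = 1.1476
Iter 4: z = -0.7172 + 0.2393i, |z|^2 = 0.5716
Iter 5: z = 0.8691 + 0.1008i, |z|^2 = 0.7655
Iter 6: z = 1.1572 + 0.6192i, |z|^2 = 1.7225
Iter 7: z = 1.3676 + 1.8771i, |z|^2 = 5.3940
Escaped at iteration 7

Answer: no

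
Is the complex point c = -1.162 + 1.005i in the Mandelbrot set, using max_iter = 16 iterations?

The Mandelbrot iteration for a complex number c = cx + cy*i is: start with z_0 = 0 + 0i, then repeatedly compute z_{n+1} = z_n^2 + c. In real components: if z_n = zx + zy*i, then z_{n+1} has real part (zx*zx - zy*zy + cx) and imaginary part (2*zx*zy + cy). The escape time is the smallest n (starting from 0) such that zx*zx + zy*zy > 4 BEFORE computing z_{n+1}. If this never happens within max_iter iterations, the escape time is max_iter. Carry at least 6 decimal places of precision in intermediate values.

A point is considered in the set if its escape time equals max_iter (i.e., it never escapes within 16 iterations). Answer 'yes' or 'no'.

Answer: no

Derivation:
z_0 = 0 + 0i, c = -1.1620 + 1.0050i
Iter 1: z = -1.1620 + 1.0050i, |z|^2 = 2.3603
Iter 2: z = -0.8218 + -1.3306i, |z|^2 = 2.4459
Iter 3: z = -2.2572 + 3.1920i, |z|^2 = 15.2837
Escaped at iteration 3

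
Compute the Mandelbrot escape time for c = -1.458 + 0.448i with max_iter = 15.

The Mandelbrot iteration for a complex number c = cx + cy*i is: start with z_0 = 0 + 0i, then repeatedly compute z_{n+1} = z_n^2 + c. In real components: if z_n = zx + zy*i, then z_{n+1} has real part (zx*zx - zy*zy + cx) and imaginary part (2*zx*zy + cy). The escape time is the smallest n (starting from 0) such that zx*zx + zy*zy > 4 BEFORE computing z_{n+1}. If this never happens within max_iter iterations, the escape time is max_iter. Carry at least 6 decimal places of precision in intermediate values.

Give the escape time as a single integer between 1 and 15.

z_0 = 0 + 0i, c = -1.4580 + 0.4480i
Iter 1: z = -1.4580 + 0.4480i, |z|^2 = 2.3265
Iter 2: z = 0.4671 + -0.8584i, |z|^2 = 0.9549
Iter 3: z = -1.9767 + -0.3538i, |z|^2 = 4.0323
Escaped at iteration 3

Answer: 3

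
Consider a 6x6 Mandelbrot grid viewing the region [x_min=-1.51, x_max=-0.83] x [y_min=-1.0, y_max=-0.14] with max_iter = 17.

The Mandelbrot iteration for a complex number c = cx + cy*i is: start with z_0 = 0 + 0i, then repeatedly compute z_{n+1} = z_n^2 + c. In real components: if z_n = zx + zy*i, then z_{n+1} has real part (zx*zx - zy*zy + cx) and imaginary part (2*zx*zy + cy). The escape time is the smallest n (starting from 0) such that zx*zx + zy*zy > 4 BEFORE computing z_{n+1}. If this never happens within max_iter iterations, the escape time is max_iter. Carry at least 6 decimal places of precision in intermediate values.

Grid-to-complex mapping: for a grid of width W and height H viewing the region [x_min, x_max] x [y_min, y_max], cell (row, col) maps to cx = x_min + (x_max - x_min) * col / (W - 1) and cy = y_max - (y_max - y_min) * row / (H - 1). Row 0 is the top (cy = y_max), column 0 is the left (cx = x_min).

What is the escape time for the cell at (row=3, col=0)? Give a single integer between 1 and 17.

z_0 = 0 + 0i, c = -1.5100 + -0.6560i
Iter 1: z = -1.5100 + -0.6560i, |z|^2 = 2.7104
Iter 2: z = 0.3398 + 1.3251i, |z|^2 = 1.8714
Iter 3: z = -3.1505 + 0.2445i, |z|^2 = 9.9854
Escaped at iteration 3

Answer: 3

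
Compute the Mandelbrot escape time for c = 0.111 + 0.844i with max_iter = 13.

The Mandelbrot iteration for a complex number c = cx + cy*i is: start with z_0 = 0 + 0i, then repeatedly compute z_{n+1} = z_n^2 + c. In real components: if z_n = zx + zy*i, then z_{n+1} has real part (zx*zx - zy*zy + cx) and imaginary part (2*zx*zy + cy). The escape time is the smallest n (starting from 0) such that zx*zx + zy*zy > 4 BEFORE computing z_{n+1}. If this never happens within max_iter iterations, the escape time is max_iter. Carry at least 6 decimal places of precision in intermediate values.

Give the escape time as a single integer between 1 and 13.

z_0 = 0 + 0i, c = 0.1110 + 0.8440i
Iter 1: z = 0.1110 + 0.8440i, |z|^2 = 0.7247
Iter 2: z = -0.5890 + 1.0314i, |z|^2 = 1.4107
Iter 3: z = -0.6058 + -0.3710i, |z|^2 = 0.5046
Iter 4: z = 0.3403 + 1.2935i, |z|^2 = 1.7889
Iter 5: z = -1.4462 + 1.7244i, |z|^2 = 5.0653
Escaped at iteration 5

Answer: 5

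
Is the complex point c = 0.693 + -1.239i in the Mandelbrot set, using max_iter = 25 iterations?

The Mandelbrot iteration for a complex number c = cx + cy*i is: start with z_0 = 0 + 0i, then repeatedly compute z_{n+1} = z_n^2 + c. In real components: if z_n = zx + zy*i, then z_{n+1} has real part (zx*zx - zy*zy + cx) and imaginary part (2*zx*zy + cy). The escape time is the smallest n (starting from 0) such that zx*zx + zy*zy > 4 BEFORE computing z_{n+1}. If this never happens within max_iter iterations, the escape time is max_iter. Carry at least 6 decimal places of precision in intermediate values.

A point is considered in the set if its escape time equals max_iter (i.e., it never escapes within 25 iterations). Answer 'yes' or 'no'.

Answer: no

Derivation:
z_0 = 0 + 0i, c = 0.6930 + -1.2390i
Iter 1: z = 0.6930 + -1.2390i, |z|^2 = 2.0154
Iter 2: z = -0.3619 + -2.9563i, |z|^2 = 8.8704
Escaped at iteration 2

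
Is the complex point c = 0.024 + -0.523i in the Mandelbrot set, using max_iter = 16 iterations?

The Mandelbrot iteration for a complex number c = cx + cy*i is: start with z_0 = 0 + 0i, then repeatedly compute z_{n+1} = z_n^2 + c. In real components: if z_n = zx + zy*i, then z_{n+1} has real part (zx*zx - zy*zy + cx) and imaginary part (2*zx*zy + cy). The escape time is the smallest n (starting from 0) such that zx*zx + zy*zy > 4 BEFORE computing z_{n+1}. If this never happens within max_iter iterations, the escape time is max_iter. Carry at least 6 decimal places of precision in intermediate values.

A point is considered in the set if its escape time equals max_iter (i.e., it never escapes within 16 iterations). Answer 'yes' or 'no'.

Answer: yes

Derivation:
z_0 = 0 + 0i, c = 0.0240 + -0.5230i
Iter 1: z = 0.0240 + -0.5230i, |z|^2 = 0.2741
Iter 2: z = -0.2490 + -0.5481i, |z|^2 = 0.3624
Iter 3: z = -0.2144 + -0.2501i, |z|^2 = 0.1085
Iter 4: z = 0.0074 + -0.4157i, |z|^2 = 0.1729
Iter 5: z = -0.1488 + -0.5292i, |z|^2 = 0.3022
Iter 6: z = -0.2339 + -0.3655i, |z|^2 = 0.1883
Iter 7: z = -0.0549 + -0.3520i, |z|^2 = 0.1269
Iter 8: z = -0.0969 + -0.4843i, |z|^2 = 0.2440
Iter 9: z = -0.2012 + -0.4291i, |z|^2 = 0.2246
Iter 10: z = -0.1197 + -0.3503i, |z|^2 = 0.1370
Iter 11: z = -0.0844 + -0.4392i, |z|^2 = 0.2000
Iter 12: z = -0.1617 + -0.4489i, |z|^2 = 0.2276
Iter 13: z = -0.1513 + -0.3778i, |z|^2 = 0.1656
Iter 14: z = -0.0958 + -0.4087i, |z|^2 = 0.1762
Iter 15: z = -0.1338 + -0.4447i, |z|^2 = 0.2156
Did not escape in 16 iterations → in set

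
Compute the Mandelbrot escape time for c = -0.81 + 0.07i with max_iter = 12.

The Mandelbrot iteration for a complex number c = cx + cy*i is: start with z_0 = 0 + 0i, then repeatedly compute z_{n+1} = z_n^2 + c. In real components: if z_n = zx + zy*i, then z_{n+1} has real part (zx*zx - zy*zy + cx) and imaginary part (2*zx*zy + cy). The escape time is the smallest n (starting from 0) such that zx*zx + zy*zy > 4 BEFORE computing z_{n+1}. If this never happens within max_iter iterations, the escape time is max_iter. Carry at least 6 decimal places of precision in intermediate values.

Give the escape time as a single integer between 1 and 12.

z_0 = 0 + 0i, c = -0.8100 + 0.0700i
Iter 1: z = -0.8100 + 0.0700i, |z|^2 = 0.6610
Iter 2: z = -0.1588 + -0.0434i, |z|^2 = 0.0271
Iter 3: z = -0.7867 + 0.0838i, |z|^2 = 0.6259
Iter 4: z = -0.1982 + -0.0618i, |z|^2 = 0.0431
Iter 5: z = -0.7745 + 0.0945i, |z|^2 = 0.6089
Iter 6: z = -0.2190 + -0.0764i, |z|^2 = 0.0538
Iter 7: z = -0.7679 + 0.1035i, |z|^2 = 0.6003
Iter 8: z = -0.2311 + -0.0889i, |z|^2 = 0.0613
Iter 9: z = -0.7645 + 0.1111i, |z|^2 = 0.5968
Iter 10: z = -0.2379 + -0.0998i, |z|^2 = 0.0666
Iter 11: z = -0.7634 + 0.1175i, |z|^2 = 0.5966

Answer: 12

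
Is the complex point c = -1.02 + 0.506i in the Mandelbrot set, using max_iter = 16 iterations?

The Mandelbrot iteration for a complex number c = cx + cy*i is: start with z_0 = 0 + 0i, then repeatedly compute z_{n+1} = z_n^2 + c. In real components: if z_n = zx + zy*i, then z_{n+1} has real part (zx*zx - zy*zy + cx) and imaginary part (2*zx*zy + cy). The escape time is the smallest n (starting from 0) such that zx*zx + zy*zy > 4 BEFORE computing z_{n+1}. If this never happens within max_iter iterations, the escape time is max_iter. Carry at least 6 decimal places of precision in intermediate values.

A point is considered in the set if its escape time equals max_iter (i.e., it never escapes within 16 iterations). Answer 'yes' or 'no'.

Answer: no

Derivation:
z_0 = 0 + 0i, c = -1.0200 + 0.5060i
Iter 1: z = -1.0200 + 0.5060i, |z|^2 = 1.2964
Iter 2: z = -0.2356 + -0.5262i, |z|^2 = 0.3325
Iter 3: z = -1.2414 + 0.7540i, |z|^2 = 2.1096
Iter 4: z = -0.0474 + -1.3660i, |z|^2 = 1.8683
Iter 5: z = -2.8838 + 0.6356i, |z|^2 = 8.7204
Escaped at iteration 5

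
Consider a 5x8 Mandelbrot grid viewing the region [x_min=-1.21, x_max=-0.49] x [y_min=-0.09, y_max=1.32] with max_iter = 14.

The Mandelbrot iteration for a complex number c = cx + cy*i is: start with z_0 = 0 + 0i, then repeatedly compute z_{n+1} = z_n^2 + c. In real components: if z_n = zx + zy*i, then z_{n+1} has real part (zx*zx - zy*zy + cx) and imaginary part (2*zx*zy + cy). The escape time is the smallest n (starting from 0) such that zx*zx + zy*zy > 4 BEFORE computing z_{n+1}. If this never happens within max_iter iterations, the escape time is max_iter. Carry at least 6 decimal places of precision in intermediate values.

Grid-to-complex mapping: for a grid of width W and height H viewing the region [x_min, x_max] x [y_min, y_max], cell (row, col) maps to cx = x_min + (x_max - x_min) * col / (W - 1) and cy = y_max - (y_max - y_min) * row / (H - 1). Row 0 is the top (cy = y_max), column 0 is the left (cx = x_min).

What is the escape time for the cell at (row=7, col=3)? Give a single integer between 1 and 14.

Answer: 14

Derivation:
z_0 = 0 + 0i, c = -0.6700 + -0.0900i
Iter 1: z = -0.6700 + -0.0900i, |z|^2 = 0.4570
Iter 2: z = -0.2292 + 0.0306i, |z|^2 = 0.0535
Iter 3: z = -0.6184 + -0.1040i, |z|^2 = 0.3932
Iter 4: z = -0.2984 + 0.0387i, |z|^2 = 0.0905
Iter 5: z = -0.5825 + -0.1131i, |z|^2 = 0.3520
Iter 6: z = -0.3435 + 0.0417i, |z|^2 = 0.1198
Iter 7: z = -0.5537 + -0.1187i, |z|^2 = 0.3207
Iter 8: z = -0.3775 + 0.0414i, |z|^2 = 0.1442
Iter 9: z = -0.5292 + -0.1213i, |z|^2 = 0.2948
Iter 10: z = -0.4046 + 0.0384i, |z|^2 = 0.1652
Iter 11: z = -0.5078 + -0.1210i, |z|^2 = 0.2725
Iter 12: z = -0.4268 + 0.0329i, |z|^2 = 0.1833
Iter 13: z = -0.4889 + -0.1181i, |z|^2 = 0.2530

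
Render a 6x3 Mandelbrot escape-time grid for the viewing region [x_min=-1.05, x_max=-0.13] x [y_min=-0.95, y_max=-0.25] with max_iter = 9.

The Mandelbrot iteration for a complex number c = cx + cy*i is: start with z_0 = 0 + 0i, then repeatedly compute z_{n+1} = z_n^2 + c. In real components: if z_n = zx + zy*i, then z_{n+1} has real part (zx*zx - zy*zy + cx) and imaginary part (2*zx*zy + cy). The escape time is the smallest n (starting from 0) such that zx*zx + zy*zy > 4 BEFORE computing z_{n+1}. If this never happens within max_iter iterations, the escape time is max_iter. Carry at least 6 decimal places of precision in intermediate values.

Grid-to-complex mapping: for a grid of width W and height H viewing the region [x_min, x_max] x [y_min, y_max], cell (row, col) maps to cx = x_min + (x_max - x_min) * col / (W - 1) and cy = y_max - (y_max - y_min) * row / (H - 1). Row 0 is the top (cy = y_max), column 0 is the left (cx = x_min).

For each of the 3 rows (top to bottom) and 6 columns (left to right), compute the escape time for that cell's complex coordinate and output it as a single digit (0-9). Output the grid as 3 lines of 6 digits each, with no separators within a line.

(row=0, col=0): c = -1.0500 + -0.2500i → escape time 9
(row=0, col=1): c = -0.8660 + -0.2500i → escape time 9
(row=0, col=2): c = -0.6820 + -0.2500i → escape time 9
(row=0, col=3): c = -0.4980 + -0.2500i → escape time 9
(row=0, col=4): c = -0.3140 + -0.2500i → escape time 9
(row=0, col=5): c = -0.1300 + -0.2500i → escape time 9
(row=1, col=0): c = -1.0500 + -0.6000i → escape time 4
(row=1, col=1): c = -0.8660 + -0.6000i → escape time 5
(row=1, col=2): c = -0.6820 + -0.6000i → escape time 6
(row=1, col=3): c = -0.4980 + -0.6000i → escape time 9
(row=1, col=4): c = -0.3140 + -0.6000i → escape time 9
(row=1, col=5): c = -0.1300 + -0.6000i → escape time 9
(row=2, col=0): c = -1.0500 + -0.9500i → escape time 3
(row=2, col=1): c = -0.8660 + -0.9500i → escape time 3
(row=2, col=2): c = -0.6820 + -0.9500i → escape time 4
(row=2, col=3): c = -0.4980 + -0.9500i → escape time 4
(row=2, col=4): c = -0.3140 + -0.9500i → escape time 5
(row=2, col=5): c = -0.1300 + -0.9500i → escape time 9

Answer: 999999
456999
334459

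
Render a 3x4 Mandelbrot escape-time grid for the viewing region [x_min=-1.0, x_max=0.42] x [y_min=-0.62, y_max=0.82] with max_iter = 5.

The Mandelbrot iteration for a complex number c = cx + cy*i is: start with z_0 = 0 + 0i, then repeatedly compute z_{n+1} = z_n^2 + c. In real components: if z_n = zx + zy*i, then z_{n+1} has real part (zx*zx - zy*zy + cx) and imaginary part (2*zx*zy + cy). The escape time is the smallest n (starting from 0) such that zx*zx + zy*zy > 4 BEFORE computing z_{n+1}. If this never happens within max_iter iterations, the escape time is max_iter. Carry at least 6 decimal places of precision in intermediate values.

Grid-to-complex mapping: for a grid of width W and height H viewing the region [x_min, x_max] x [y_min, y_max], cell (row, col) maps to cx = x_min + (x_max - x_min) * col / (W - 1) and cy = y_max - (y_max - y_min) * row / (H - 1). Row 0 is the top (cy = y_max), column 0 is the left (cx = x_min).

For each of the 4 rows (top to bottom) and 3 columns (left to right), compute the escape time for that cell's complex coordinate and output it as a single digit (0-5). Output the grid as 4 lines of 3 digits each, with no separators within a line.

Answer: 354
555
555
455

Derivation:
(row=0, col=0): c = -1.0000 + 0.8200i → escape time 3
(row=0, col=1): c = -0.2900 + 0.8200i → escape time 5
(row=0, col=2): c = 0.4200 + 0.8200i → escape time 4
(row=1, col=0): c = -1.0000 + 0.3400i → escape time 5
(row=1, col=1): c = -0.2900 + 0.3400i → escape time 5
(row=1, col=2): c = 0.4200 + 0.3400i → escape time 5
(row=2, col=0): c = -1.0000 + -0.1400i → escape time 5
(row=2, col=1): c = -0.2900 + -0.1400i → escape time 5
(row=2, col=2): c = 0.4200 + -0.1400i → escape time 5
(row=3, col=0): c = -1.0000 + -0.6200i → escape time 4
(row=3, col=1): c = -0.2900 + -0.6200i → escape time 5
(row=3, col=2): c = 0.4200 + -0.6200i → escape time 5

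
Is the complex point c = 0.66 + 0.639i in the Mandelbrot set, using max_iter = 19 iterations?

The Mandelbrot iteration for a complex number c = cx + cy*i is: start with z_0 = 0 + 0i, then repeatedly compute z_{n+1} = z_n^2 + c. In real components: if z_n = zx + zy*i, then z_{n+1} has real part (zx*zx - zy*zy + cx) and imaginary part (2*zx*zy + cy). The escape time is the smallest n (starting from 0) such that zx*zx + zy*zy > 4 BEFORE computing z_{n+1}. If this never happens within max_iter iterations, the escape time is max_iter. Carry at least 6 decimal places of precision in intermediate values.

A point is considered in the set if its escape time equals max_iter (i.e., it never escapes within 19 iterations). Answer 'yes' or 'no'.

z_0 = 0 + 0i, c = 0.6600 + 0.6390i
Iter 1: z = 0.6600 + 0.6390i, |z|^2 = 0.8439
Iter 2: z = 0.6873 + 1.4825i, |z|^2 = 2.6701
Iter 3: z = -1.0654 + 2.6768i, |z|^2 = 8.3001
Escaped at iteration 3

Answer: no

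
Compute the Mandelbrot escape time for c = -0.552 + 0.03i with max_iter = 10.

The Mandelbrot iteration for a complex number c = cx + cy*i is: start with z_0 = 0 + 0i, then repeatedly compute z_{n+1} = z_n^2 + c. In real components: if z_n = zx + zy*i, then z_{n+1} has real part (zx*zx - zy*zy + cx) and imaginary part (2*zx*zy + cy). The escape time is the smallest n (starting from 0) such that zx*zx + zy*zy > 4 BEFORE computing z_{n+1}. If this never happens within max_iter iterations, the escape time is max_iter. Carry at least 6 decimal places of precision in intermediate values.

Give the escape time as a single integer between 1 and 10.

z_0 = 0 + 0i, c = -0.5520 + 0.0300i
Iter 1: z = -0.5520 + 0.0300i, |z|^2 = 0.3056
Iter 2: z = -0.2482 + -0.0031i, |z|^2 = 0.0616
Iter 3: z = -0.4904 + 0.0315i, |z|^2 = 0.2415
Iter 4: z = -0.3125 + -0.0009i, |z|^2 = 0.0977
Iter 5: z = -0.4543 + 0.0306i, |z|^2 = 0.2074
Iter 6: z = -0.3465 + 0.0022i, |z|^2 = 0.1201
Iter 7: z = -0.4319 + 0.0285i, |z|^2 = 0.1874
Iter 8: z = -0.3662 + 0.0054i, |z|^2 = 0.1342
Iter 9: z = -0.4179 + 0.0260i, |z|^2 = 0.1753

Answer: 10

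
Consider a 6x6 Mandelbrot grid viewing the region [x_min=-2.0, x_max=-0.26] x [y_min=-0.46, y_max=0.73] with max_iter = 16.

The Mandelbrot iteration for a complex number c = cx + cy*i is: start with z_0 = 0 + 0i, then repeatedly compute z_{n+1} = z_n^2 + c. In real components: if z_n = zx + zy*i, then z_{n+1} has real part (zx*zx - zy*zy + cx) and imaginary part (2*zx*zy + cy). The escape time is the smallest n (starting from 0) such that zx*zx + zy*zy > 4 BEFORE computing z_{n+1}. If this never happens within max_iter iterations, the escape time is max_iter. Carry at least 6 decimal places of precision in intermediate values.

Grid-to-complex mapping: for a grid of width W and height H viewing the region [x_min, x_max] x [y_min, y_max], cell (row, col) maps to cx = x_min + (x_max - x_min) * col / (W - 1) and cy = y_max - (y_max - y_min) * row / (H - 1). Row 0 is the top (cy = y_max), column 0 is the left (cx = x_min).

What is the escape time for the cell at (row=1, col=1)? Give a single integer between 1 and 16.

z_0 = 0 + 0i, c = -1.6520 + 0.4920i
Iter 1: z = -1.6520 + 0.4920i, |z|^2 = 2.9712
Iter 2: z = 0.8350 + -1.1336i, |z|^2 = 1.9823
Iter 3: z = -2.2397 + -1.4011i, |z|^2 = 6.9794
Escaped at iteration 3

Answer: 3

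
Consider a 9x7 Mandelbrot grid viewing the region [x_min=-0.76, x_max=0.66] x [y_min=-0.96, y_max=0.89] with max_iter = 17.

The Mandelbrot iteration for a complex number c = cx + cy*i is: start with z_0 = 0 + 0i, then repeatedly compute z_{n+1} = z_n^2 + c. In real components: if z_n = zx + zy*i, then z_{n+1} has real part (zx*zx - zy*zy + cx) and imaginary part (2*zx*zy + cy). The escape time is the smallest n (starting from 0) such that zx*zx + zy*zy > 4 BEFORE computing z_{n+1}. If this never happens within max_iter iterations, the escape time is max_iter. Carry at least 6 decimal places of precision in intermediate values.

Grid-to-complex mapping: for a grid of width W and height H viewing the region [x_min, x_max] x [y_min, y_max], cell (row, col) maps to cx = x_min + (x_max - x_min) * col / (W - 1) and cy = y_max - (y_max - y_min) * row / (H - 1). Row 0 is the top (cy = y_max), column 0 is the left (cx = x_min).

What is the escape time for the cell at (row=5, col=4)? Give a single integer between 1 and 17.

z_0 = 0 + 0i, c = -0.0500 + -0.6517i
Iter 1: z = -0.0500 + -0.6517i, |z|^2 = 0.4272
Iter 2: z = -0.4722 + -0.5865i, |z|^2 = 0.5669
Iter 3: z = -0.1710 + -0.0978i, |z|^2 = 0.0388
Iter 4: z = -0.0303 + -0.6182i, |z|^2 = 0.3831
Iter 5: z = -0.4313 + -0.6142i, |z|^2 = 0.5632
Iter 6: z = -0.2412 + -0.1219i, |z|^2 = 0.0731
Iter 7: z = -0.0067 + -0.5928i, |z|^2 = 0.3515
Iter 8: z = -0.4014 + -0.6438i, |z|^2 = 0.5756
Iter 9: z = -0.3033 + -0.1348i, |z|^2 = 0.1102
Iter 10: z = 0.0238 + -0.5699i, |z|^2 = 0.3253
Iter 11: z = -0.3742 + -0.6788i, |z|^2 = 0.6008
Iter 12: z = -0.3707 + -0.1437i, |z|^2 = 0.1581
Iter 13: z = 0.0668 + -0.5451i, |z|^2 = 0.3017
Iter 14: z = -0.3427 + -0.7245i, |z|^2 = 0.6424
Iter 15: z = -0.4575 + -0.1551i, |z|^2 = 0.2333
Iter 16: z = 0.1352 + -0.5098i, |z|^2 = 0.2782

Answer: 17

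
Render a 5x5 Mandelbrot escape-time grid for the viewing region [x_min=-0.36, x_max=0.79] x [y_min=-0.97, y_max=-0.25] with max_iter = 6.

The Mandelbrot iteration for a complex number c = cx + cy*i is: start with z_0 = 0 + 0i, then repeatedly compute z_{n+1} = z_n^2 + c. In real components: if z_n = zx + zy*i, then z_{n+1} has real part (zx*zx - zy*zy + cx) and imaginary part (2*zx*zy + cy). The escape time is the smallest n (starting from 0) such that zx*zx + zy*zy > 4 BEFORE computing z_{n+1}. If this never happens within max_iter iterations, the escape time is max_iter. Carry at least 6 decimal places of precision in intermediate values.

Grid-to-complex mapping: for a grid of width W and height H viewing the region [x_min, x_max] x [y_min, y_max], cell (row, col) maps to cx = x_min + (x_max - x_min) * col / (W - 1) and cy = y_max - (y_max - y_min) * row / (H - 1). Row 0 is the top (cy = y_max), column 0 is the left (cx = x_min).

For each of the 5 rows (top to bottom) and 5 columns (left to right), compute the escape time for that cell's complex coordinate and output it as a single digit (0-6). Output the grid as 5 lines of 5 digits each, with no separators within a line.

(row=0, col=0): c = -0.3600 + -0.2500i → escape time 6
(row=0, col=1): c = -0.0725 + -0.2500i → escape time 6
(row=0, col=2): c = 0.2150 + -0.2500i → escape time 6
(row=0, col=3): c = 0.5025 + -0.2500i → escape time 5
(row=0, col=4): c = 0.7900 + -0.2500i → escape time 3
(row=1, col=0): c = -0.3600 + -0.4300i → escape time 6
(row=1, col=1): c = -0.0725 + -0.4300i → escape time 6
(row=1, col=2): c = 0.2150 + -0.4300i → escape time 6
(row=1, col=3): c = 0.5025 + -0.4300i → escape time 5
(row=1, col=4): c = 0.7900 + -0.4300i → escape time 3
(row=2, col=0): c = -0.3600 + -0.6100i → escape time 6
(row=2, col=1): c = -0.0725 + -0.6100i → escape time 6
(row=2, col=2): c = 0.2150 + -0.6100i → escape time 6
(row=2, col=3): c = 0.5025 + -0.6100i → escape time 4
(row=2, col=4): c = 0.7900 + -0.6100i → escape time 3
(row=3, col=0): c = -0.3600 + -0.7900i → escape time 6
(row=3, col=1): c = -0.0725 + -0.7900i → escape time 6
(row=3, col=2): c = 0.2150 + -0.7900i → escape time 5
(row=3, col=3): c = 0.5025 + -0.7900i → escape time 3
(row=3, col=4): c = 0.7900 + -0.7900i → escape time 2
(row=4, col=0): c = -0.3600 + -0.9700i → escape time 5
(row=4, col=1): c = -0.0725 + -0.9700i → escape time 6
(row=4, col=2): c = 0.2150 + -0.9700i → escape time 4
(row=4, col=3): c = 0.5025 + -0.9700i → escape time 3
(row=4, col=4): c = 0.7900 + -0.9700i → escape time 2

Answer: 66653
66653
66643
66532
56432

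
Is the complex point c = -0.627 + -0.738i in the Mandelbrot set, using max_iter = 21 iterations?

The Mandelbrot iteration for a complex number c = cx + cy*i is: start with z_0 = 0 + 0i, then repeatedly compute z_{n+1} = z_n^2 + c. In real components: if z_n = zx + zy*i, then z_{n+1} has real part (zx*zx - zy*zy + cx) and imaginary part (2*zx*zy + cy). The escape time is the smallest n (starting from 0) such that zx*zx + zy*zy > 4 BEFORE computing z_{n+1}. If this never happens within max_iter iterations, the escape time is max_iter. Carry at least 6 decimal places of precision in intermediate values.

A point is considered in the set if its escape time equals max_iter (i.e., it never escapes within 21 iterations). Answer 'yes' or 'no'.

Answer: no

Derivation:
z_0 = 0 + 0i, c = -0.6270 + -0.7380i
Iter 1: z = -0.6270 + -0.7380i, |z|^2 = 0.9378
Iter 2: z = -0.7785 + 0.1875i, |z|^2 = 0.6412
Iter 3: z = -0.0561 + -1.0299i, |z|^2 = 1.0638
Iter 4: z = -1.6845 + -0.6225i, |z|^2 = 3.2251
Iter 5: z = 1.8229 + 1.3593i, |z|^2 = 5.1709
Escaped at iteration 5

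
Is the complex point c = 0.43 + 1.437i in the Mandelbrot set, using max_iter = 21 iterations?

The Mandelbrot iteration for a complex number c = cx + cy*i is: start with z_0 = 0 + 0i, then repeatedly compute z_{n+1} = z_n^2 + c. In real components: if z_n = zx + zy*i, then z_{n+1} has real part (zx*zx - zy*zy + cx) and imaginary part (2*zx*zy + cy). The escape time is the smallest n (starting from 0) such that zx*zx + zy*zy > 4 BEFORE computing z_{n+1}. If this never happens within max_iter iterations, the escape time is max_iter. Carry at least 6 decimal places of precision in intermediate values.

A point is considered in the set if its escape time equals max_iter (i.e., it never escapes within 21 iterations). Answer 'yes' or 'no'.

Answer: no

Derivation:
z_0 = 0 + 0i, c = 0.4300 + 1.4370i
Iter 1: z = 0.4300 + 1.4370i, |z|^2 = 2.2499
Iter 2: z = -1.4501 + 2.6728i, |z|^2 = 9.2467
Escaped at iteration 2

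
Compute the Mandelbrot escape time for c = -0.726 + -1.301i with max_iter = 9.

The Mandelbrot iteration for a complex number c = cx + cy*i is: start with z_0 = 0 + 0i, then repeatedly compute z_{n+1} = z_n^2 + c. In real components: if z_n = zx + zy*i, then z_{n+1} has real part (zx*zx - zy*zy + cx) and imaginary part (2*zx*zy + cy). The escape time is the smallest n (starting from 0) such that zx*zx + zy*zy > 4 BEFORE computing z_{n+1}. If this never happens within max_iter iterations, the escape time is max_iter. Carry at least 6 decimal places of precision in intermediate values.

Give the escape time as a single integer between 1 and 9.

z_0 = 0 + 0i, c = -0.7260 + -1.3010i
Iter 1: z = -0.7260 + -1.3010i, |z|^2 = 2.2197
Iter 2: z = -1.8915 + 0.5881i, |z|^2 = 3.9237
Iter 3: z = 2.5061 + -3.5256i, |z|^2 = 18.7104
Escaped at iteration 3

Answer: 3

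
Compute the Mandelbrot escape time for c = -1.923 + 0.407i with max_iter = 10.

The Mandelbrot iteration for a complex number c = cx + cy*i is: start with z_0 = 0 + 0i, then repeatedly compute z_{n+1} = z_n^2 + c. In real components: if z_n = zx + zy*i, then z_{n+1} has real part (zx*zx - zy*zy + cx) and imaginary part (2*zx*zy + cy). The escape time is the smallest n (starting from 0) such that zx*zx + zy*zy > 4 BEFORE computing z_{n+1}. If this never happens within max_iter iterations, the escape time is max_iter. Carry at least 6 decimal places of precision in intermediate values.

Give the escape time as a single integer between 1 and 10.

Answer: 3

Derivation:
z_0 = 0 + 0i, c = -1.9230 + 0.4070i
Iter 1: z = -1.9230 + 0.4070i, |z|^2 = 3.8636
Iter 2: z = 1.6093 + -1.1583i, |z|^2 = 3.9315
Iter 3: z = -0.6749 + -3.3211i, |z|^2 = 11.4854
Escaped at iteration 3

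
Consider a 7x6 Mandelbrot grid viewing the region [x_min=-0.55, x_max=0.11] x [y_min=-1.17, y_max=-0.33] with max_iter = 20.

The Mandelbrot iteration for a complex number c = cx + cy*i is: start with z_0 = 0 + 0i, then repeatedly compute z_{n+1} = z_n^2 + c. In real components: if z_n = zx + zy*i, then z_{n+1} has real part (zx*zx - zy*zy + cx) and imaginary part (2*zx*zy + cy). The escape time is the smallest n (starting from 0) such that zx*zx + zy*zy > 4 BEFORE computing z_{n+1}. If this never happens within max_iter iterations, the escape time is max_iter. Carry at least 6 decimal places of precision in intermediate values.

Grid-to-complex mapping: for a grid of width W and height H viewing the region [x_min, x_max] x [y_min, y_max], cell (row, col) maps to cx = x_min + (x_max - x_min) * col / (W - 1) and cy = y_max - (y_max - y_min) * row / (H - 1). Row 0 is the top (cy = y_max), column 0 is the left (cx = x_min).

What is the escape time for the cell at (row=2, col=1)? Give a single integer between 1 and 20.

Answer: 9

Derivation:
z_0 = 0 + 0i, c = -0.4400 + -0.6660i
Iter 1: z = -0.4400 + -0.6660i, |z|^2 = 0.6372
Iter 2: z = -0.6900 + -0.0799i, |z|^2 = 0.4824
Iter 3: z = 0.0297 + -0.5557i, |z|^2 = 0.3097
Iter 4: z = -0.7479 + -0.6990i, |z|^2 = 1.0480
Iter 5: z = -0.3691 + 0.3796i, |z|^2 = 0.2803
Iter 6: z = -0.4478 + -0.9462i, |z|^2 = 1.0958
Iter 7: z = -1.1348 + 0.1814i, |z|^2 = 1.3206
Iter 8: z = 0.8148 + -1.0778i, |z|^2 = 1.8255
Iter 9: z = -0.9378 + -2.4223i, |z|^2 = 6.7472
Escaped at iteration 9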